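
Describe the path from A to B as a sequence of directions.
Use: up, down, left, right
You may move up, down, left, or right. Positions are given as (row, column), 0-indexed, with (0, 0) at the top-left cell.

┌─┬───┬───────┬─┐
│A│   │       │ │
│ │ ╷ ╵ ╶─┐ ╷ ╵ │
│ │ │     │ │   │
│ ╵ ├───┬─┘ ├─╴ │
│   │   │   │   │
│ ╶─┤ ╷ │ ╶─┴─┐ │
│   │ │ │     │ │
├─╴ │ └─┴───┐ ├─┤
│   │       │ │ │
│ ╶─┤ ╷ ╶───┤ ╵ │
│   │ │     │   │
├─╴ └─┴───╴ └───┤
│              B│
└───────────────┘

Finding the path and converting it to directions:
Path through cells: (0,0) → (1,0) → (2,0) → (3,0) → (3,1) → (4,1) → (4,0) → (5,0) → (5,1) → (6,1) → (6,2) → (6,3) → (6,4) → (6,5) → (6,6) → (6,7)
Directions: down, down, down, right, down, left, down, right, down, right, right, right, right, right, right

Solution:

┌─┬───┬───────┬─┐
│A│   │       │ │
│ │ ╷ ╵ ╶─┐ ╷ ╵ │
│↓│ │     │ │   │
│ ╵ ├───┬─┘ ├─╴ │
│↓  │   │   │   │
│ ╶─┤ ╷ │ ╶─┴─┐ │
│↳ ↓│ │ │     │ │
├─╴ │ └─┴───┐ ├─┤
│↓ ↲│       │ │ │
│ ╶─┤ ╷ ╶───┤ ╵ │
│↳ ↓│ │     │   │
├─╴ └─┴───╴ └───┤
│  ↳ → → → → → B│
└───────────────┘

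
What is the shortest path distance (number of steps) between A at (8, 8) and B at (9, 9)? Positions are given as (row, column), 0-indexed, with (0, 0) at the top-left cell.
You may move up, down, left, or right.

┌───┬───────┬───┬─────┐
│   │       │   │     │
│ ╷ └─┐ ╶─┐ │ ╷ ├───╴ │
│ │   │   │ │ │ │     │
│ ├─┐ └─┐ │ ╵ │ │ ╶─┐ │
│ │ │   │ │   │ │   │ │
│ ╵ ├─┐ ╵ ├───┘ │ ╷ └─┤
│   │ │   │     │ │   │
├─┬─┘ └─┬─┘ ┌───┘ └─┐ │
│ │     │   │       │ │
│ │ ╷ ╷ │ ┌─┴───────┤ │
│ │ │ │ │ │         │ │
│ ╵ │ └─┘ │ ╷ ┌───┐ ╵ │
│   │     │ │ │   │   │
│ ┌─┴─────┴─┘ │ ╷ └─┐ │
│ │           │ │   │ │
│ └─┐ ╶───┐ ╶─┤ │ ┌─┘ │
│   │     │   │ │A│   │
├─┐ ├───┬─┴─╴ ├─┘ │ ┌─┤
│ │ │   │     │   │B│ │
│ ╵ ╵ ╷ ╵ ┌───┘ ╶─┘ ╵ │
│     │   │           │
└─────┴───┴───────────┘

Finding path from (8, 8) to (9, 9):
Path: (8,8) → (9,8) → (9,7) → (10,7) → (10,8) → (10,9) → (9,9)
Distance: 6 steps

Solution:

┌───┬───────┬───┬─────┐
│   │       │   │     │
│ ╷ └─┐ ╶─┐ │ ╷ ├───╴ │
│ │   │   │ │ │ │     │
│ ├─┐ └─┐ │ ╵ │ │ ╶─┐ │
│ │ │   │ │   │ │   │ │
│ ╵ ├─┐ ╵ ├───┘ │ ╷ └─┤
│   │ │   │     │ │   │
├─┬─┘ └─┬─┘ ┌───┘ └─┐ │
│ │     │   │       │ │
│ │ ╷ ╷ │ ┌─┴───────┤ │
│ │ │ │ │ │         │ │
│ ╵ │ └─┘ │ ╷ ┌───┐ ╵ │
│   │     │ │ │   │   │
│ ┌─┴─────┴─┘ │ ╷ └─┐ │
│ │           │ │   │ │
│ └─┐ ╶───┐ ╶─┤ │ ┌─┘ │
│   │     │   │ │A│   │
├─┐ ├───┬─┴─╴ ├─┘ │ ┌─┤
│ │ │   │     │↓ ↲│B│ │
│ ╵ ╵ ╷ ╵ ┌───┘ ╶─┘ ╵ │
│     │   │    ↳ → ↑  │
└─────┴───┴───────────┘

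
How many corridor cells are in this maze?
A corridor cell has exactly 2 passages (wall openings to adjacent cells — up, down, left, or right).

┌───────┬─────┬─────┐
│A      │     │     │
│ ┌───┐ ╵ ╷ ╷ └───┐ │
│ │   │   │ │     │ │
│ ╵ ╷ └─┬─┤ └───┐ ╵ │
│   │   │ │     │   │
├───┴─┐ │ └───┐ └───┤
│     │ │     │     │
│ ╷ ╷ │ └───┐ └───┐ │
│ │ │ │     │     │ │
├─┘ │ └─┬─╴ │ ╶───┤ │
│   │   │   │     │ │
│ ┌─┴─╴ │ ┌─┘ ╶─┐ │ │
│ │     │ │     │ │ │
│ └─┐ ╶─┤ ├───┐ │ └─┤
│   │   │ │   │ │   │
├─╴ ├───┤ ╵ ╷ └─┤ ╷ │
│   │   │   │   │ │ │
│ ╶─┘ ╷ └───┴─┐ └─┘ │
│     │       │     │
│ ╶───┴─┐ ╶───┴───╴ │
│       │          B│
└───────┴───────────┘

Counting cells with exactly 2 passages:
Total corridor cells: 88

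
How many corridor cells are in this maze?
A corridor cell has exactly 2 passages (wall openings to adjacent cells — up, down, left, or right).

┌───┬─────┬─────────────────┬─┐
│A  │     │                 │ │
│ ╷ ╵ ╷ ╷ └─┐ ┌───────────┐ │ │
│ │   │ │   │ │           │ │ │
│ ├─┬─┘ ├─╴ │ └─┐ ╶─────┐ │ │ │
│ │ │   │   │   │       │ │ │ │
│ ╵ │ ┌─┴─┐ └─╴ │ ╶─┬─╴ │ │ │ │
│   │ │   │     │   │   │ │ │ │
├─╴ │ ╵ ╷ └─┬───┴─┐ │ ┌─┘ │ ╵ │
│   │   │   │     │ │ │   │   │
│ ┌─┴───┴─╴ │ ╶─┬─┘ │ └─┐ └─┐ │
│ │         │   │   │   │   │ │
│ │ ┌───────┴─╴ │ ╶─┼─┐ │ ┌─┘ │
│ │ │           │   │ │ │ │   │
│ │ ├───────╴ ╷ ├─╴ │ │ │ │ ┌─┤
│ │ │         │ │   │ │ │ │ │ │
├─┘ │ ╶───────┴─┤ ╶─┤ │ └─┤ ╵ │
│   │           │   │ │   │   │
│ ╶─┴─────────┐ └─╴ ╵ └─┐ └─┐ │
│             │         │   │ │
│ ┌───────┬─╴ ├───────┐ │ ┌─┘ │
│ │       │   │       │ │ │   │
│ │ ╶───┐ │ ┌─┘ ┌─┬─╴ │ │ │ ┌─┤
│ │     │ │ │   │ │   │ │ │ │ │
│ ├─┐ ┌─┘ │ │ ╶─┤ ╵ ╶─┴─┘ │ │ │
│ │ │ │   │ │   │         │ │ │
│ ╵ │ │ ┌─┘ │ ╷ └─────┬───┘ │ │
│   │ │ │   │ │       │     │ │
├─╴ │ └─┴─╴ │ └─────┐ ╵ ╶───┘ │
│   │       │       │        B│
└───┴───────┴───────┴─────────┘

Counting cells with exactly 2 passages:
Total corridor cells: 179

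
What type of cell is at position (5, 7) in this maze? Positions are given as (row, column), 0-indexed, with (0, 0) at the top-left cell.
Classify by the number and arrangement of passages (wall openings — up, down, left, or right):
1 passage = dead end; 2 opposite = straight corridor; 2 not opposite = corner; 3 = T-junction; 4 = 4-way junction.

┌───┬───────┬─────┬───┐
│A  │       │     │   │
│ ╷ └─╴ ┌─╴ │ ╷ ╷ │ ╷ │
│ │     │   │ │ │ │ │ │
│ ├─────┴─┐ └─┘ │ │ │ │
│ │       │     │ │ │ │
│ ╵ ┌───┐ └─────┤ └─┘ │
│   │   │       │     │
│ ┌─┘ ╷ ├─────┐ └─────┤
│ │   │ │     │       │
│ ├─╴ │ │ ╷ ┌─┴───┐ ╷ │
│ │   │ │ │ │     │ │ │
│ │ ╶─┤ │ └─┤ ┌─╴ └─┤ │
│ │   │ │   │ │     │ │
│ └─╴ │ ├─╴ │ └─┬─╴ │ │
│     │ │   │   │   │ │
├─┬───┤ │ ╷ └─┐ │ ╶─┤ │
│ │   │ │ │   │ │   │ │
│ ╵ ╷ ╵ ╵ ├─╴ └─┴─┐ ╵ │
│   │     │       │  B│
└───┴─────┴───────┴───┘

Checking cell at (5, 7):
Number of passages: 2
Cell type: straight corridor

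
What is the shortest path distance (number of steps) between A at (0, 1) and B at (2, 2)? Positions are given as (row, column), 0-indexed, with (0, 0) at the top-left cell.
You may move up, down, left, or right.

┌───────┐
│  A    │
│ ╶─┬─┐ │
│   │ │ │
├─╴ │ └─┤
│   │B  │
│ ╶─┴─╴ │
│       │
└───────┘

Finding path from (0, 1) to (2, 2):
Path: (0,1) → (0,0) → (1,0) → (1,1) → (2,1) → (2,0) → (3,0) → (3,1) → (3,2) → (3,3) → (2,3) → (2,2)
Distance: 11 steps

Solution:

┌───────┐
│↓ A    │
│ ╶─┬─┐ │
│↳ ↓│ │ │
├─╴ │ └─┤
│↓ ↲│B ↰│
│ ╶─┴─╴ │
│↳ → → ↑│
└───────┘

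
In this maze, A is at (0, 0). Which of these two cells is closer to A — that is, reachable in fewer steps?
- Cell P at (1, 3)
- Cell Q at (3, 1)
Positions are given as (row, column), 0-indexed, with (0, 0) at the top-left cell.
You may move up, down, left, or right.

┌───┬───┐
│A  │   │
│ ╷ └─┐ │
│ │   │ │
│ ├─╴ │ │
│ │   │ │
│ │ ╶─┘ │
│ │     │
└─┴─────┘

Shortest path A → P at (1, 3): 10 steps
Shortest path A → Q at (3, 1): 6 steps

Q is closer (6 steps vs 10 steps).

Path to P:

┌───┬───┐
│A ↓│   │
│ ╷ └─┐ │
│ │↳ ↓│P│
│ ├─╴ │ │
│ │↓ ↲│↑│
│ │ ╶─┘ │
│ │↳ → ↑│
└─┴─────┘

Path to Q:

┌───┬───┐
│A ↓│   │
│ ╷ └─┐ │
│ │↳ ↓│ │
│ ├─╴ │ │
│ │↓ ↲│ │
│ │ ╶─┘ │
│ │Q    │
└─┴─────┘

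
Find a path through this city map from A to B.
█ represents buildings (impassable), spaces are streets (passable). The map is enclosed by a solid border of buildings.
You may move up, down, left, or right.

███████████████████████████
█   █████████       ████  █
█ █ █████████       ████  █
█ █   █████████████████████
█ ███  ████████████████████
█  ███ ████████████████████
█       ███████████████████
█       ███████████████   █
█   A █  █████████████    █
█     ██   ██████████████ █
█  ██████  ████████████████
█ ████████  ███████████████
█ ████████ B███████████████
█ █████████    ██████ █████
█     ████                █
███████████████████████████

Finding the shortest path from A to B:
Movement: cardinal only
Path length: 13 steps
Directions: up → right → right → right → down → right → down → right → down → right → down → down → right

Solution:

███████████████████████████
█   █████████       ████  █
█ █ █████████       ████  █
█ █   █████████████████████
█ ███  ████████████████████
█  ███ ████████████████████
█       ███████████████████
█   ↱→→↓███████████████   █
█   A █↳↓█████████████    █
█     ██↳↓ ██████████████ █
█  ██████↳↓████████████████
█ ████████↓ ███████████████
█ ████████↳B███████████████
█ █████████    ██████ █████
█     ████                █
███████████████████████████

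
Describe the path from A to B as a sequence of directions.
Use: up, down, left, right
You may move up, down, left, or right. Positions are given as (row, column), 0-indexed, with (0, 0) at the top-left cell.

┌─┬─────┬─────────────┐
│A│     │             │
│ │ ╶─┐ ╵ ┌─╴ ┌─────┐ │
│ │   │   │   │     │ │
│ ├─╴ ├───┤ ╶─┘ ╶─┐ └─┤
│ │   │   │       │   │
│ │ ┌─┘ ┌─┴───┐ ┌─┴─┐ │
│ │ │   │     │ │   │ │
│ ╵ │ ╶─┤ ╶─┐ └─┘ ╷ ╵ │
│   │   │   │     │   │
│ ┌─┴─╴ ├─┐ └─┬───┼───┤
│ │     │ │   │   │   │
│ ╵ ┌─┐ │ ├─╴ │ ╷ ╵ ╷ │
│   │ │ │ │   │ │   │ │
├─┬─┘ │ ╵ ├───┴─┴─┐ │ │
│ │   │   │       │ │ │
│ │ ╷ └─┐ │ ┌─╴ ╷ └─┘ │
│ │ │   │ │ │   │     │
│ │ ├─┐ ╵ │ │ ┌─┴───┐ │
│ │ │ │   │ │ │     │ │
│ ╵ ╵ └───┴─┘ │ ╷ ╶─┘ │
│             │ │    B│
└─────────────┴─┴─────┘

Finding the path and converting it to directions:
Path through cells: (0,0) → (1,0) → (2,0) → (3,0) → (4,0) → (5,0) → (6,0) → (6,1) → (5,1) → (5,2) → (5,3) → (6,3) → (7,3) → (7,4) → (8,4) → (9,4) → (9,3) → (8,3) → (8,2) → (7,2) → (7,1) → (8,1) → (9,1) → (10,1) → (10,2) → (10,3) → (10,4) → (10,5) → (10,6) → (9,6) → (8,6) → (8,7) → (7,7) → (7,8) → (8,8) → (8,9) → (8,10) → (9,10) → (10,10)
Directions: down, down, down, down, down, down, right, up, right, right, down, down, right, down, down, left, up, left, up, left, down, down, down, right, right, right, right, right, up, up, right, up, right, down, right, right, down, down

Solution:

┌─┬─────┬─────────────┐
│A│     │             │
│ │ ╶─┐ ╵ ┌─╴ ┌─────┐ │
│↓│   │   │   │     │ │
│ ├─╴ ├───┤ ╶─┘ ╶─┐ └─┤
│↓│   │   │       │   │
│ │ ┌─┘ ┌─┴───┐ ┌─┴─┐ │
│↓│ │   │     │ │   │ │
│ ╵ │ ╶─┤ ╶─┐ └─┘ ╷ ╵ │
│↓  │   │   │     │   │
│ ┌─┴─╴ ├─┐ └─┬───┼───┤
│↓│↱ → ↓│ │   │   │   │
│ ╵ ┌─┐ │ ├─╴ │ ╷ ╵ ╷ │
│↳ ↑│ │↓│ │   │ │   │ │
├─┬─┘ │ ╵ ├───┴─┴─┐ │ │
│ │↓ ↰│↳ ↓│    ↱ ↓│ │ │
│ │ ╷ └─┐ │ ┌─╴ ╷ └─┘ │
│ │↓│↑ ↰│↓│ │↱ ↑│↳ → ↓│
│ │ ├─┐ ╵ │ │ ┌─┴───┐ │
│ │↓│ │↑ ↲│ │↑│     │↓│
│ ╵ ╵ └───┴─┘ │ ╷ ╶─┘ │
│  ↳ → → → → ↑│ │    B│
└─────────────┴─┴─────┘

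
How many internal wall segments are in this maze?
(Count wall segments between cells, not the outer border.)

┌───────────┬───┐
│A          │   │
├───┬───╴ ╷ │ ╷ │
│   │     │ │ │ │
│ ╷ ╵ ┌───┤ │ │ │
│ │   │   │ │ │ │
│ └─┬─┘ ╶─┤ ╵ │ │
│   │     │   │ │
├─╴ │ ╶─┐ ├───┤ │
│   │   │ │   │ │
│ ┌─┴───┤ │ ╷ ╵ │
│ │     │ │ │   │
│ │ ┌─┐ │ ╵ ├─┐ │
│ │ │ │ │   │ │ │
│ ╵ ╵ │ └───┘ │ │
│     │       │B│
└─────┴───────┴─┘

Counting internal wall segments:
Total internal walls: 49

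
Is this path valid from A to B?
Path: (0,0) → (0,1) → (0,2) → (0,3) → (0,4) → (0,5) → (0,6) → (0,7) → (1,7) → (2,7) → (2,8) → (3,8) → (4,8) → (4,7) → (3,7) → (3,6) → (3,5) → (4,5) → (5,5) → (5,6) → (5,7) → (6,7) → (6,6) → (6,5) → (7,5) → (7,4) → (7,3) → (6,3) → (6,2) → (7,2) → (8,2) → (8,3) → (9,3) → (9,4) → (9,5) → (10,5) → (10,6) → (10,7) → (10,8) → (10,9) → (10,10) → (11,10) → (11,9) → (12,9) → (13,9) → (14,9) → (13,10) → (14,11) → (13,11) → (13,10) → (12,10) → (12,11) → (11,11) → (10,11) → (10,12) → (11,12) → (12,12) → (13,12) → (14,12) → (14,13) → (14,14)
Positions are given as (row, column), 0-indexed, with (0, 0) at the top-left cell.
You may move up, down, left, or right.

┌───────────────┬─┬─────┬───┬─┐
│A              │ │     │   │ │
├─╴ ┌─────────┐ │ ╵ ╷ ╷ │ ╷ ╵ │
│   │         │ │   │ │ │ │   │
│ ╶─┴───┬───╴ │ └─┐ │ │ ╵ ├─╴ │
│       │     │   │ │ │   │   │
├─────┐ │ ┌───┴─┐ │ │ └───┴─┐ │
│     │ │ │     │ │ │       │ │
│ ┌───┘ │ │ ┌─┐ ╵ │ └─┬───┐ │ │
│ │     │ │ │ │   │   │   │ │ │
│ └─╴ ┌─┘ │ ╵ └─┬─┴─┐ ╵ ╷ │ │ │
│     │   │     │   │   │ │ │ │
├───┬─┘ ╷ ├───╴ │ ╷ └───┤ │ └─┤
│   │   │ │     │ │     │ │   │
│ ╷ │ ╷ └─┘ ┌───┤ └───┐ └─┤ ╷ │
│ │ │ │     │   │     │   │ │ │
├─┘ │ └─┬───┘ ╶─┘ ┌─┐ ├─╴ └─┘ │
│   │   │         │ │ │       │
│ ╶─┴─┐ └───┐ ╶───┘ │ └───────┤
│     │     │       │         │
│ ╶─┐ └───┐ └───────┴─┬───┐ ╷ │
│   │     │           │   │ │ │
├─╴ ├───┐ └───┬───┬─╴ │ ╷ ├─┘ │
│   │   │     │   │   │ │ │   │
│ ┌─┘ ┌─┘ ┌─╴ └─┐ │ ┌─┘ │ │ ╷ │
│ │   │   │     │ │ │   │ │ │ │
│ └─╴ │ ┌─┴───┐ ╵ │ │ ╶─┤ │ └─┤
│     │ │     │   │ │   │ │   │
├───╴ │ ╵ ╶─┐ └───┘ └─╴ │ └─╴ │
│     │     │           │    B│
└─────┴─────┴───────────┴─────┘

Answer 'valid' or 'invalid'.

Checking path validity:
Result: Invalid move at step 46: cannot move from (14, 9) to (13, 10).

invalid

Correct solution:

┌───────────────┬─┬─────┬───┬─┐
│A → → → → → → ↓│ │     │   │ │
├─╴ ┌─────────┐ │ ╵ ╷ ╷ │ ╷ ╵ │
│   │         │↓│   │ │ │ │   │
│ ╶─┴───┬───╴ │ └─┐ │ │ ╵ ├─╴ │
│       │     │↳ ↓│ │ │   │   │
├─────┐ │ ┌───┴─┐ │ │ └───┴─┐ │
│     │ │ │↓ ← ↰│↓│ │       │ │
│ ┌───┘ │ │ ┌─┐ ╵ │ └─┬───┐ │ │
│ │     │ │↓│ │↑ ↲│   │   │ │ │
│ └─╴ ┌─┘ │ ╵ └─┬─┴─┐ ╵ ╷ │ │ │
│     │   │↳ → ↓│   │   │ │ │ │
├───┬─┘ ╷ ├───╴ │ ╷ └───┤ │ └─┤
│   │↓ ↰│ │↓ ← ↲│ │     │ │   │
│ ╷ │ ╷ └─┘ ┌───┤ └───┐ └─┤ ╷ │
│ │ │↓│↑ ← ↲│   │     │   │ │ │
├─┘ │ └─┬───┘ ╶─┘ ┌─┐ ├─╴ └─┘ │
│   │↳ ↓│         │ │ │       │
│ ╶─┴─┐ └───┐ ╶───┘ │ └───────┤
│     │↳ → ↓│       │         │
│ ╶─┐ └───┐ └───────┴─┬───┐ ╷ │
│   │     │↳ → → → → ↓│↱ ↓│ │ │
├─╴ ├───┐ └───┬───┬─╴ │ ╷ ├─┘ │
│   │   │     │   │↓ ↲│↑│↓│   │
│ ┌─┘ ┌─┘ ┌─╴ └─┐ │ ┌─┘ │ │ ╷ │
│ │   │   │     │ │↓│↱ ↑│↓│ │ │
│ └─╴ │ ┌─┴───┐ ╵ │ │ ╶─┤ │ └─┤
│     │ │     │   │↓│↑ ↰│↓│   │
├───╴ │ ╵ ╶─┐ └───┘ └─╴ │ └─╴ │
│     │     │      ↳ → ↑│↳ → B│
└─────┴─────┴───────────┴─────┘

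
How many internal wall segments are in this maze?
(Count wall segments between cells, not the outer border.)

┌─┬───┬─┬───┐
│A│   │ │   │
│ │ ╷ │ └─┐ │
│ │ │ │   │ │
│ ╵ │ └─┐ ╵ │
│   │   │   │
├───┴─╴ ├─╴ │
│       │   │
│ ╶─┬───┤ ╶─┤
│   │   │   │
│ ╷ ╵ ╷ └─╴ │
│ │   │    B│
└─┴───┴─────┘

Counting internal wall segments:
Total internal walls: 25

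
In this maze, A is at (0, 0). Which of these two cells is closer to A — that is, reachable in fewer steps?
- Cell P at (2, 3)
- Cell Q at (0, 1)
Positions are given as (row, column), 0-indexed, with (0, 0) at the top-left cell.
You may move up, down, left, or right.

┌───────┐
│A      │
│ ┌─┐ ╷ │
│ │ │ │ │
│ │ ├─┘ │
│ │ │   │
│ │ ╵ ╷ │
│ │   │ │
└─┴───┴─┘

Shortest path A → P at (2, 3): 5 steps
Shortest path A → Q at (0, 1): 1 steps

Q is closer (1 steps vs 5 steps).

Path to P:

┌───────┐
│A → → ↓│
│ ┌─┐ ╷ │
│ │ │ │↓│
│ │ ├─┘ │
│ │ │  P│
│ │ ╵ ╷ │
│ │   │ │
└─┴───┴─┘

Path to Q:

┌───────┐
│A Q    │
│ ┌─┐ ╷ │
│ │ │ │ │
│ │ ├─┘ │
│ │ │   │
│ │ ╵ ╷ │
│ │   │ │
└─┴───┴─┘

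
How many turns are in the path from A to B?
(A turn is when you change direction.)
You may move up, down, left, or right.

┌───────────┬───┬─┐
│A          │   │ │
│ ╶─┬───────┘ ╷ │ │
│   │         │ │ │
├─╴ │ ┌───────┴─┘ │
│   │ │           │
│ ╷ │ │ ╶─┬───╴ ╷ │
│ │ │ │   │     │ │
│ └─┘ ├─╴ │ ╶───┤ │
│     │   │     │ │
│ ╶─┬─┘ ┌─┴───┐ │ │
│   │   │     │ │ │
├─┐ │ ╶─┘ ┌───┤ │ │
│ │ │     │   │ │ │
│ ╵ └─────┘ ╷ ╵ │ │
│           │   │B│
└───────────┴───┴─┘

Directions: down, right, down, left, down, down, down, right, down, down, right, right, right, right, up, right, down, right, up, up, up, left, left, up, right, right, up, right, down, down, down, down, down
Number of turns: 18

Solution:

┌───────────┬───┬─┐
│A          │   │ │
│ ╶─┬───────┘ ╷ │ │
│↳ ↓│         │ │ │
├─╴ │ ┌───────┴─┘ │
│↓ ↲│ │        ↱ ↓│
│ ╷ │ │ ╶─┬───╴ ╷ │
│↓│ │ │   │↱ → ↑│↓│
│ └─┘ ├─╴ │ ╶───┤ │
│↓    │   │↑ ← ↰│↓│
│ ╶─┬─┘ ┌─┴───┐ │ │
│↳ ↓│   │     │↑│↓│
├─┐ │ ╶─┘ ┌───┤ │ │
│ │↓│     │↱ ↓│↑│↓│
│ ╵ └─────┘ ╷ ╵ │ │
│  ↳ → → → ↑│↳ ↑│B│
└───────────┴───┴─┘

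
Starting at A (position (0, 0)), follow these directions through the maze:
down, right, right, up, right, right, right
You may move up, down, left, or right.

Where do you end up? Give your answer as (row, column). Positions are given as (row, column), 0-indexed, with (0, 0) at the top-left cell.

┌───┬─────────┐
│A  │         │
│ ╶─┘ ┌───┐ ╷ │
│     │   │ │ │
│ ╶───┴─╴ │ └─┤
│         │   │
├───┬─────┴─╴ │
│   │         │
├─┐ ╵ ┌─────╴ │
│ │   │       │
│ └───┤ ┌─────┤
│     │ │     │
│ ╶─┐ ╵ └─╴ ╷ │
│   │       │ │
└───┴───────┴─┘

Following directions step by step:
Start: (0, 0)
  down: (0, 0) → (1, 0)
  right: (1, 0) → (1, 1)
  right: (1, 1) → (1, 2)
  up: (1, 2) → (0, 2)
  right: (0, 2) → (0, 3)
  right: (0, 3) → (0, 4)
  right: (0, 4) → (0, 5)
Final position: (0, 5)

Path taken:

┌───┬─────────┐
│A  │↱ → → B  │
│ ╶─┘ ┌───┐ ╷ │
│↳ → ↑│   │ │ │
│ ╶───┴─╴ │ └─┤
│         │   │
├───┬─────┴─╴ │
│   │         │
├─┐ ╵ ┌─────╴ │
│ │   │       │
│ └───┤ ┌─────┤
│     │ │     │
│ ╶─┐ ╵ └─╴ ╷ │
│   │       │ │
└───┴───────┴─┘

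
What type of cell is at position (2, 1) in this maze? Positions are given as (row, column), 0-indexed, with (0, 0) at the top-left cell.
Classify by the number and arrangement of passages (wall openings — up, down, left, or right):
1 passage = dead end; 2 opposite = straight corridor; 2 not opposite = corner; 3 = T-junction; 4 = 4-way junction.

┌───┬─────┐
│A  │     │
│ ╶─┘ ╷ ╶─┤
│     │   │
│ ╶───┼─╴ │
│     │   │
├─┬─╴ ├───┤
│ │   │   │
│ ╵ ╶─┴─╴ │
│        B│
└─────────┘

Checking cell at (2, 1):
Number of passages: 2
Cell type: straight corridor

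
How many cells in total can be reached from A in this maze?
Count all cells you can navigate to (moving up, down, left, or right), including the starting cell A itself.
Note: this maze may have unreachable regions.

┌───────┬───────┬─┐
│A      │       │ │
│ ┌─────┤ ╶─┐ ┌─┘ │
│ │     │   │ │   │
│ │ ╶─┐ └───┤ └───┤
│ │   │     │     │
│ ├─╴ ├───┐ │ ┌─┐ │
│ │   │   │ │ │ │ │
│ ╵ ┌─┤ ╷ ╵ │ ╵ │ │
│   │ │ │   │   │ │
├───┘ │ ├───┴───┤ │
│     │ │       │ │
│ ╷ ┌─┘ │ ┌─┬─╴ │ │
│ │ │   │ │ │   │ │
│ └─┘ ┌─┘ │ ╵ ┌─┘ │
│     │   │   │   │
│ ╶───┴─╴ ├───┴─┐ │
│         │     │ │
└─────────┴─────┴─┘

Using BFS/flood-fill to find all reachable cells from A:
Maze size: 9 × 9 = 81 total cells
27 cell(s) are walled off and cannot be reached from A.
Reachable cells: 54

Reachable region (· marks reachable cells):

┌───────┬───────┬─┐
│A · · ·│       │ │
│ ┌─────┤ ╶─┐ ┌─┘ │
│·│· · ·│   │ │   │
│ │ ╶─┐ └───┤ └───┤
│·│· ·│· · ·│     │
│ ├─╴ ├───┐ │ ┌─┐ │
│·│· ·│· ·│·│ │ │ │
│ ╵ ┌─┤ ╷ ╵ │ ╵ │ │
│· ·│·│·│· ·│   │ │
├───┘ │ ├───┴───┤ │
│· · ·│·│· · · ·│ │
│ ╷ ┌─┘ │ ┌─┬─╴ │ │
│·│·│· ·│·│·│· ·│ │
│ └─┘ ┌─┘ │ ╵ ┌─┘ │
│· · ·│· ·│· ·│   │
│ ╶───┴─╴ ├───┴─┐ │
│· · · · ·│     │ │
└─────────┴─────┴─┘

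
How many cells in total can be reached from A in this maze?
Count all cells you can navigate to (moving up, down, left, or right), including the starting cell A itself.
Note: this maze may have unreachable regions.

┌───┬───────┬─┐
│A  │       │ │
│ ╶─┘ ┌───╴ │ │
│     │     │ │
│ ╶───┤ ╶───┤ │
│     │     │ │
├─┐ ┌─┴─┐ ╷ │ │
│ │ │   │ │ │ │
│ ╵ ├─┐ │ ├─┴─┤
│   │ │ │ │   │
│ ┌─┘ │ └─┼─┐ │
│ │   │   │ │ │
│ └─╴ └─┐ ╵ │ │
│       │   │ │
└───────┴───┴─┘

Using BFS/flood-fill to find all reachable cells from A:
Maze size: 7 × 7 = 49 total cells
16 cell(s) are walled off and cannot be reached from A.
Reachable cells: 33

Reachable region (· marks reachable cells):

┌───┬───────┬─┐
│A ·│· · · ·│ │
│ ╶─┘ ┌───╴ │ │
│· · ·│· · ·│ │
│ ╶───┤ ╶───┤ │
│· · ·│· · ·│ │
├─┐ ┌─┴─┐ ╷ │ │
│·│·│   │·│·│ │
│ ╵ ├─┐ │ ├─┴─┤
│· ·│·│ │·│   │
│ ┌─┘ │ └─┼─┐ │
│·│· ·│   │ │ │
│ └─╴ └─┐ ╵ │ │
│· · · ·│   │ │
└───────┴───┴─┘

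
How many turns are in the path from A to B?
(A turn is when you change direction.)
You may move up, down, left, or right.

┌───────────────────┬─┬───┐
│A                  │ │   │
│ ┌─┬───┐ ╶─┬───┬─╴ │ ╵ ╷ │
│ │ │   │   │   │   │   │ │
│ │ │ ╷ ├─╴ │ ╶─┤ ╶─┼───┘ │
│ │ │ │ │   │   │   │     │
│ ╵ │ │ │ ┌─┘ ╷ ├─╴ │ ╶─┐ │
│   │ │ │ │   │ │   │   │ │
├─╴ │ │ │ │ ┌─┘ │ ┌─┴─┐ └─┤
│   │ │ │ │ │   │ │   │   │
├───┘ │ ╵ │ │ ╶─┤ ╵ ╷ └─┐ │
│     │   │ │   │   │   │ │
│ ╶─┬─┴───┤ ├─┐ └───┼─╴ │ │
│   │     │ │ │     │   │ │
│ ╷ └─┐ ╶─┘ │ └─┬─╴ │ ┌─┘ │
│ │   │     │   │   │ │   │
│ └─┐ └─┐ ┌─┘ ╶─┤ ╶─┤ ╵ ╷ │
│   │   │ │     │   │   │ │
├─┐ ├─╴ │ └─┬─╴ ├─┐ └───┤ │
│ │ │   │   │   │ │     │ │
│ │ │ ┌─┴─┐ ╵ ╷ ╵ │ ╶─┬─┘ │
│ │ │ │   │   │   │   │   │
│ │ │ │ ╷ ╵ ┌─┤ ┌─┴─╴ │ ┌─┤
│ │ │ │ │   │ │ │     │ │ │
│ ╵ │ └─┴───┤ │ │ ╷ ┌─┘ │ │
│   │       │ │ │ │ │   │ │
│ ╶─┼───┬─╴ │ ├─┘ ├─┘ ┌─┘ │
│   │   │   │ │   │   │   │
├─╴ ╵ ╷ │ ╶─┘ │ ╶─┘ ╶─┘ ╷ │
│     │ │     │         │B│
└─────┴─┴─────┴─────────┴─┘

Directions: right, right, right, right, right, right, right, right, right, down, left, down, right, down, left, down, down, right, up, right, down, right, down, left, down, down, right, up, right, down, down, down, left, down, down, left, down, left, down, right, right, up, right, down
Number of turns: 29

Solution:

┌───────────────────┬─┬───┐
│A → → → → → → → → ↓│ │   │
│ ┌─┬───┐ ╶─┬───┬─╴ │ ╵ ╷ │
│ │ │   │   │   │↓ ↲│   │ │
│ │ │ ╷ ├─╴ │ ╶─┤ ╶─┼───┘ │
│ │ │ │ │   │   │↳ ↓│     │
│ ╵ │ │ │ ┌─┘ ╷ ├─╴ │ ╶─┐ │
│   │ │ │ │   │ │↓ ↲│   │ │
├─╴ │ │ │ │ ┌─┘ │ ┌─┴─┐ └─┤
│   │ │ │ │ │   │↓│↱ ↓│   │
├───┘ │ ╵ │ │ ╶─┤ ╵ ╷ └─┐ │
│     │   │ │   │↳ ↑│↳ ↓│ │
│ ╶─┬─┴───┤ ├─┐ └───┼─╴ │ │
│   │     │ │ │     │↓ ↲│ │
│ ╷ └─┐ ╶─┘ │ └─┬─╴ │ ┌─┘ │
│ │   │     │   │   │↓│↱ ↓│
│ └─┐ └─┐ ┌─┘ ╶─┤ ╶─┤ ╵ ╷ │
│   │   │ │     │   │↳ ↑│↓│
├─┐ ├─╴ │ └─┬─╴ ├─┐ └───┤ │
│ │ │   │   │   │ │     │↓│
│ │ │ ┌─┴─┐ ╵ ╷ ╵ │ ╶─┬─┘ │
│ │ │ │   │   │   │   │↓ ↲│
│ │ │ │ ╷ ╵ ┌─┤ ┌─┴─╴ │ ┌─┤
│ │ │ │ │   │ │ │     │↓│ │
│ ╵ │ └─┴───┤ │ │ ╷ ┌─┘ │ │
│   │       │ │ │ │ │↓ ↲│ │
│ ╶─┼───┬─╴ │ ├─┘ ├─┘ ┌─┘ │
│   │   │   │ │   │↓ ↲│↱ ↓│
├─╴ ╵ ╷ │ ╶─┘ │ ╶─┘ ╶─┘ ╷ │
│     │ │     │    ↳ → ↑│B│
└─────┴─┴─────┴─────────┴─┘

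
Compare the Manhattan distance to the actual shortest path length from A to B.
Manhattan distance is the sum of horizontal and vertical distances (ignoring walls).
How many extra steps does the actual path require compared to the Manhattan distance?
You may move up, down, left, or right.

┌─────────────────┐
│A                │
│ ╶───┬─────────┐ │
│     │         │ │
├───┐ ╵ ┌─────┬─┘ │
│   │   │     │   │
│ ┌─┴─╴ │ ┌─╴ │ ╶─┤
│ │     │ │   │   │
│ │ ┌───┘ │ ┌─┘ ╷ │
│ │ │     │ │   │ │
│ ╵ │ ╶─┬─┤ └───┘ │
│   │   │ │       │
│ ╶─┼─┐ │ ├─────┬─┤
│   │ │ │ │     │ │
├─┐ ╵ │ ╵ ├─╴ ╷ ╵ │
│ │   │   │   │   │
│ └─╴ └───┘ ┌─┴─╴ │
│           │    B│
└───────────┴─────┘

Manhattan distance: |8 - 0| + |8 - 0| = 16
Actual path length: 26
Extra steps: 26 - 16 = 10

Solution:

┌─────────────────┐
│A                │
│ ╶───┬─────────┐ │
│↳ → ↓│         │ │
├───┐ ╵ ┌─────┬─┘ │
│   │↳ ↓│     │   │
│ ┌─┴─╴ │ ┌─╴ │ ╶─┤
│ │↓ ← ↲│ │   │   │
│ │ ┌───┘ │ ┌─┘ ╷ │
│ │↓│     │ │   │ │
│ ╵ │ ╶─┬─┤ └───┘ │
│↓ ↲│   │ │       │
│ ╶─┼─┐ │ ├─────┬─┤
│↳ ↓│ │ │ │  ↱ ↓│ │
├─┐ ╵ │ ╵ ├─╴ ╷ ╵ │
│ │↳ ↓│   │↱ ↑│↳ ↓│
│ └─╴ └───┘ ┌─┴─╴ │
│    ↳ → → ↑│    B│
└───────────┴─────┘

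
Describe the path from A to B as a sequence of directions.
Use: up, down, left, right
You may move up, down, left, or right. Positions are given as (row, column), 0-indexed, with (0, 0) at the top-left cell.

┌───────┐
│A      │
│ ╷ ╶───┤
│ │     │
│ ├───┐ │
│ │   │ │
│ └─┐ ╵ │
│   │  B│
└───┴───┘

Finding the path and converting it to directions:
Path through cells: (0,0) → (0,1) → (1,1) → (1,2) → (1,3) → (2,3) → (3,3)
Directions: right, down, right, right, down, down

Solution:

┌───────┐
│A ↓    │
│ ╷ ╶───┤
│ │↳ → ↓│
│ ├───┐ │
│ │   │↓│
│ └─┐ ╵ │
│   │  B│
└───┴───┘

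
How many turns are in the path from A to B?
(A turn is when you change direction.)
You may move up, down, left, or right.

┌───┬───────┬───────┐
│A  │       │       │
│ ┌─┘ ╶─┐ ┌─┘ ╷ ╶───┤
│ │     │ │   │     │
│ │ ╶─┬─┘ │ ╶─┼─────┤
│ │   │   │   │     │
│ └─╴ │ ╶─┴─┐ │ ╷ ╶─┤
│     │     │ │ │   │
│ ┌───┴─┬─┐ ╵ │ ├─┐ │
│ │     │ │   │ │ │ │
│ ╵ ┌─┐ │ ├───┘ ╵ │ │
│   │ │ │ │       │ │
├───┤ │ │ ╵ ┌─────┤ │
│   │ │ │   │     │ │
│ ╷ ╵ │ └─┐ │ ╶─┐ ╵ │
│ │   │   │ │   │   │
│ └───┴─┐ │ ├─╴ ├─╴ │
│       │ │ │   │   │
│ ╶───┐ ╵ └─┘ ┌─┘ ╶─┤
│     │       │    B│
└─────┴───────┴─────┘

Directions: down, down, down, down, down, right, up, right, right, down, down, down, right, down, down, right, right, up, right, up, left, up, right, right, down, right, down, left, down, right
Number of turns: 19

Solution:

┌───┬───────┬───────┐
│A  │       │       │
│ ┌─┘ ╶─┐ ┌─┘ ╷ ╶───┤
│↓│     │ │   │     │
│ │ ╶─┬─┘ │ ╶─┼─────┤
│↓│   │   │   │     │
│ └─╴ │ ╶─┴─┐ │ ╷ ╶─┤
│↓    │     │ │ │   │
│ ┌───┴─┬─┐ ╵ │ ├─┐ │
│↓│↱ → ↓│ │   │ │ │ │
│ ╵ ┌─┐ │ ├───┘ ╵ │ │
│↳ ↑│ │↓│ │       │ │
├───┤ │ │ ╵ ┌─────┤ │
│   │ │↓│   │↱ → ↓│ │
│ ╷ ╵ │ └─┐ │ ╶─┐ ╵ │
│ │   │↳ ↓│ │↑ ↰│↳ ↓│
│ └───┴─┐ │ ├─╴ ├─╴ │
│       │↓│ │↱ ↑│↓ ↲│
│ ╶───┐ ╵ └─┘ ┌─┘ ╶─┤
│     │  ↳ → ↑│  ↳ B│
└─────┴───────┴─────┘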